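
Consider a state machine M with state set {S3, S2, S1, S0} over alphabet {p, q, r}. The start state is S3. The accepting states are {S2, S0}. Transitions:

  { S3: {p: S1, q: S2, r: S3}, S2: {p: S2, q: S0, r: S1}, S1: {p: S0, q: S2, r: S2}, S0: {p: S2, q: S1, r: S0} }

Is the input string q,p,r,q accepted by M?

S3 → S2 → S2 → S1 → S2
End state S2 is accepting.

Yes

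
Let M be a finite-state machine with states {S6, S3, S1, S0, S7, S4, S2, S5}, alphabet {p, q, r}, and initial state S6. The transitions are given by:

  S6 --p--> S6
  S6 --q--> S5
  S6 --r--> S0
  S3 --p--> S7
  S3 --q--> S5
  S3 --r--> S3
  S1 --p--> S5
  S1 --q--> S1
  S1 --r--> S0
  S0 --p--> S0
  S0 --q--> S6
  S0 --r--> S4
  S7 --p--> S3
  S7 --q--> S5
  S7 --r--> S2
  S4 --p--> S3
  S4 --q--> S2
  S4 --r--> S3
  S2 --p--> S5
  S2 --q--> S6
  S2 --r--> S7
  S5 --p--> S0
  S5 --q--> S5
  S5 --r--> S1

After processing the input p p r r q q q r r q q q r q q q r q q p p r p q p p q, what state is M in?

S6

S6 → S6 → S6 → S0 → S4 → S2 → S6 → S5 → S1 → S0 → S6 → S5 → S5 → S1 → S1 → S1 → S1 → S0 → S6 → S5 → S0 → S0 → S4 → S3 → S5 → S0 → S0 → S6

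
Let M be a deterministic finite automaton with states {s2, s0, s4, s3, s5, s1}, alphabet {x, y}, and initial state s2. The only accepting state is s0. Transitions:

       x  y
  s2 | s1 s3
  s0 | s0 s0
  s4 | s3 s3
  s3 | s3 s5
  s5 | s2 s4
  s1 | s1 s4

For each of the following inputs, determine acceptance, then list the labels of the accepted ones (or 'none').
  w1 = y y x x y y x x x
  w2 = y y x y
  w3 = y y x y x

w1: s2 → s3 → s5 → s2 → s1 → s4 → s3 → s3 → s3 → s3  → end s3, rejected
w2: s2 → s3 → s5 → s2 → s3  → end s3, rejected
w3: s2 → s3 → s5 → s2 → s3 → s3  → end s3, rejected

none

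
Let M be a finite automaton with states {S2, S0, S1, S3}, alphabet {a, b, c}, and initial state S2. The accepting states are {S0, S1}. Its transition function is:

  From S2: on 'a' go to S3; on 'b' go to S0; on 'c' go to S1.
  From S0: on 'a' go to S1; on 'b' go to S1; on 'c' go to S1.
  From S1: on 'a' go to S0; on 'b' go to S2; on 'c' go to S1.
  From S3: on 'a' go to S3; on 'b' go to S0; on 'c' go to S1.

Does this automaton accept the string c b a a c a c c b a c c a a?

Yes

start at S2
read 'c': S2 → S1
read 'b': S1 → S2
read 'a': S2 → S3
read 'a': S3 → S3
read 'c': S3 → S1
read 'a': S1 → S0
read 'c': S0 → S1
read 'c': S1 → S1
read 'b': S1 → S2
read 'a': S2 → S3
read 'c': S3 → S1
read 'c': S1 → S1
read 'a': S1 → S0
read 'a': S0 → S1
End state S1 is accepting.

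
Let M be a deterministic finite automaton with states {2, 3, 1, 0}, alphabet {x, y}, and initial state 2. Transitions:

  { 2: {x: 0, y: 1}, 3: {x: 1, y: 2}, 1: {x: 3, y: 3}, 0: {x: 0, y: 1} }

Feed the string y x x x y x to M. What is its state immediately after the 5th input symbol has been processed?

start at 2
read 'y': 2 → 1
read 'x': 1 → 3
read 'x': 3 → 1
read 'x': 1 → 3
read 'y': 3 → 2
After 5 symbols: 2.

2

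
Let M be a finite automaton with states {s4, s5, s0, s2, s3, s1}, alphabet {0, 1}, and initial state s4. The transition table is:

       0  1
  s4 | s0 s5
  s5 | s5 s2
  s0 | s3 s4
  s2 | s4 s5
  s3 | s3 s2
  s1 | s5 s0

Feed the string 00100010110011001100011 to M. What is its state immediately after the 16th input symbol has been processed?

s5

start at s4
read '0': s4 → s0
read '0': s0 → s3
read '1': s3 → s2
read '0': s2 → s4
read '0': s4 → s0
read '0': s0 → s3
read '1': s3 → s2
read '0': s2 → s4
read '1': s4 → s5
read '1': s5 → s2
read '0': s2 → s4
read '0': s4 → s0
read '1': s0 → s4
read '1': s4 → s5
read '0': s5 → s5
read '0': s5 → s5
After 16 symbols: s5.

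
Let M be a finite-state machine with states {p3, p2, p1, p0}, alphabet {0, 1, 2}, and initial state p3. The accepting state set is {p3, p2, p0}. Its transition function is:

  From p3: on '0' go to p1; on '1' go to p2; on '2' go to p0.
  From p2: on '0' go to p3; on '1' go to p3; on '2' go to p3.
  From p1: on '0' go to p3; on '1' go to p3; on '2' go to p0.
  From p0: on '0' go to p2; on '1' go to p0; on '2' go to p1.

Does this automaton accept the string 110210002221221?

Yes

Trace: p3 -1-> p2 -1-> p3 -0-> p1 -2-> p0 -1-> p0 -0-> p2 -0-> p3 -0-> p1 -2-> p0 -2-> p1 -2-> p0 -1-> p0 -2-> p1 -2-> p0 -1-> p0
End state p0 is accepting.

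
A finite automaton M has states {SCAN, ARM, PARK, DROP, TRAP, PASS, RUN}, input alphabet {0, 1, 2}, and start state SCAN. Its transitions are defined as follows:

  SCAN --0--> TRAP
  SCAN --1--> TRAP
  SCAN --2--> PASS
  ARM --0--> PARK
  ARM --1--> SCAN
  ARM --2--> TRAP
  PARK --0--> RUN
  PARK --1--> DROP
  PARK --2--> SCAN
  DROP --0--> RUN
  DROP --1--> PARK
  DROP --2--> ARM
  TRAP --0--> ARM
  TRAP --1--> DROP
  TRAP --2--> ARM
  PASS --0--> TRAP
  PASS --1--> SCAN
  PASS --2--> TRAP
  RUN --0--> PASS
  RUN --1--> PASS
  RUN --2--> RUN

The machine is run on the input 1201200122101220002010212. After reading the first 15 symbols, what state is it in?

TRAP

SCAN → TRAP → ARM → PARK → DROP → ARM → PARK → RUN → PASS → TRAP → ARM → SCAN → TRAP → DROP → ARM → TRAP
After 15 symbols: TRAP.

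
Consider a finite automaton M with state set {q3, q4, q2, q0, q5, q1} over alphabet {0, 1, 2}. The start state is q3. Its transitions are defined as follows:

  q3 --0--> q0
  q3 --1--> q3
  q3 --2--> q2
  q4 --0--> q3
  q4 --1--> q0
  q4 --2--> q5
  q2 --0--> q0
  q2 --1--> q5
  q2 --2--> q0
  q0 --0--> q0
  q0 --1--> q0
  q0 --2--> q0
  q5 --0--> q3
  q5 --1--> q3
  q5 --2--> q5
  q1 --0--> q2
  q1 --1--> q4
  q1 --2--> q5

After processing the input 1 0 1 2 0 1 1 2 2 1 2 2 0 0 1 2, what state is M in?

start at q3
read '1': q3 → q3
read '0': q3 → q0
read '1': q0 → q0
read '2': q0 → q0
read '0': q0 → q0
read '1': q0 → q0
read '1': q0 → q0
read '2': q0 → q0
read '2': q0 → q0
read '1': q0 → q0
read '2': q0 → q0
read '2': q0 → q0
read '0': q0 → q0
read '0': q0 → q0
read '1': q0 → q0
read '2': q0 → q0

q0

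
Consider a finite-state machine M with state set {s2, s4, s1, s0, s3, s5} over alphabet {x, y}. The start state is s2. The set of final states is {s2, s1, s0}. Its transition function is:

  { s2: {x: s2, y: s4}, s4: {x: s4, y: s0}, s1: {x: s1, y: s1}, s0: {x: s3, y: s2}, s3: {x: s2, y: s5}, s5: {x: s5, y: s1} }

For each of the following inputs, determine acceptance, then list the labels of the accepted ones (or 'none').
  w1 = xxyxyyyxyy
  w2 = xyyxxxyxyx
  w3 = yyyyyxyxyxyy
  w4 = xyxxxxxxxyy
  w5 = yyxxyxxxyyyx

w1:
  start at s2
  read 'x': s2 → s2
  read 'x': s2 → s2
  read 'y': s2 → s4
  read 'x': s4 → s4
  read 'y': s4 → s0
  read 'y': s0 → s2
  read 'y': s2 → s4
  read 'x': s4 → s4
  read 'y': s4 → s0
  read 'y': s0 → s2
  end s2, accepted
w2:
  start at s2
  read 'x': s2 → s2
  read 'y': s2 → s4
  read 'y': s4 → s0
  read 'x': s0 → s3
  read 'x': s3 → s2
  read 'x': s2 → s2
  read 'y': s2 → s4
  read 'x': s4 → s4
  read 'y': s4 → s0
  read 'x': s0 → s3
  end s3, rejected
w3:
  start at s2
  read 'y': s2 → s4
  read 'y': s4 → s0
  read 'y': s0 → s2
  read 'y': s2 → s4
  read 'y': s4 → s0
  read 'x': s0 → s3
  read 'y': s3 → s5
  read 'x': s5 → s5
  read 'y': s5 → s1
  read 'x': s1 → s1
  read 'y': s1 → s1
  read 'y': s1 → s1
  end s1, accepted
w4:
  start at s2
  read 'x': s2 → s2
  read 'y': s2 → s4
  read 'x': s4 → s4
  read 'x': s4 → s4
  read 'x': s4 → s4
  read 'x': s4 → s4
  read 'x': s4 → s4
  read 'x': s4 → s4
  read 'x': s4 → s4
  read 'y': s4 → s0
  read 'y': s0 → s2
  end s2, accepted
w5:
  start at s2
  read 'y': s2 → s4
  read 'y': s4 → s0
  read 'x': s0 → s3
  read 'x': s3 → s2
  read 'y': s2 → s4
  read 'x': s4 → s4
  read 'x': s4 → s4
  read 'x': s4 → s4
  read 'y': s4 → s0
  read 'y': s0 → s2
  read 'y': s2 → s4
  read 'x': s4 → s4
  end s4, rejected

w1, w3, w4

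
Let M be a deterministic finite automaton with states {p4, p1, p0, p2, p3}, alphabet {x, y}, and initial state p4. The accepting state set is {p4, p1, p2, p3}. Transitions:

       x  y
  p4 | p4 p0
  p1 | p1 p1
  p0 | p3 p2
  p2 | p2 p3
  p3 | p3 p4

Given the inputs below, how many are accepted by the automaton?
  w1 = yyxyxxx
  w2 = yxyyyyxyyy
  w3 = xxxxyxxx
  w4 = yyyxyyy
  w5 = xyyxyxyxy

w1: p4 → p0 → p2 → p2 → p3 → p3 → p3 → p3  → end p3, accepted
w2: p4 → p0 → p3 → p4 → p0 → p2 → p3 → p3 → p4 → p0 → p2  → end p2, accepted
w3: p4 → p4 → p4 → p4 → p4 → p0 → p3 → p3 → p3  → end p3, accepted
w4: p4 → p0 → p2 → p3 → p3 → p4 → p0 → p2  → end p2, accepted
w5: p4 → p4 → p0 → p2 → p2 → p3 → p3 → p4 → p4 → p0  → end p0, rejected

4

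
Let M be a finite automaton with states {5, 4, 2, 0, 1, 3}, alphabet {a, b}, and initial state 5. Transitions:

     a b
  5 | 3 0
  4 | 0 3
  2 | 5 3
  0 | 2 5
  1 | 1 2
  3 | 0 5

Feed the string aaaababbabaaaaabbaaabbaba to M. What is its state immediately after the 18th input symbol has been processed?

2

Trace: 5 -a-> 3 -a-> 0 -a-> 2 -a-> 5 -b-> 0 -a-> 2 -b-> 3 -b-> 5 -a-> 3 -b-> 5 -a-> 3 -a-> 0 -a-> 2 -a-> 5 -a-> 3 -b-> 5 -b-> 0 -a-> 2
After 18 symbols: 2.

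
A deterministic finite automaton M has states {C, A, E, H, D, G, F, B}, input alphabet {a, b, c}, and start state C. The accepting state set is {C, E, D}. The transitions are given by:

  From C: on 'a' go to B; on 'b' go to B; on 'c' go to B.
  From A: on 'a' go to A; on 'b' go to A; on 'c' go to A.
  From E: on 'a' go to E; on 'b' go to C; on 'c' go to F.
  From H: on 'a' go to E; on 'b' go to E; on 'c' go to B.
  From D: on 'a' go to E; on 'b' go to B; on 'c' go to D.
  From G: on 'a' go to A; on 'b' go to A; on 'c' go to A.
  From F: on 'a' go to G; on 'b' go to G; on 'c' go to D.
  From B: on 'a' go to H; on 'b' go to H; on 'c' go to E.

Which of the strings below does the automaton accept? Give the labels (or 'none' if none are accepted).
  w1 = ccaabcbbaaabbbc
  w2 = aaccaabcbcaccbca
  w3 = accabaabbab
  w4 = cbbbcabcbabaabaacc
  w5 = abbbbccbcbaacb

none

w1:
  start at C
  read 'c': C → B
  read 'c': B → E
  read 'a': E → E
  read 'a': E → E
  read 'b': E → C
  read 'c': C → B
  read 'b': B → H
  read 'b': H → E
  read 'a': E → E
  read 'a': E → E
  read 'a': E → E
  read 'b': E → C
  read 'b': C → B
  read 'b': B → H
  read 'c': H → B
  end B, rejected
w2:
  start at C
  read 'a': C → B
  read 'a': B → H
  read 'c': H → B
  read 'c': B → E
  read 'a': E → E
  read 'a': E → E
  read 'b': E → C
  read 'c': C → B
  read 'b': B → H
  read 'c': H → B
  read 'a': B → H
  read 'c': H → B
  read 'c': B → E
  read 'b': E → C
  read 'c': C → B
  read 'a': B → H
  end H, rejected
w3:
  start at C
  read 'a': C → B
  read 'c': B → E
  read 'c': E → F
  read 'a': F → G
  read 'b': G → A
  read 'a': A → A
  read 'a': A → A
  read 'b': A → A
  read 'b': A → A
  read 'a': A → A
  read 'b': A → A
  end A, rejected
w4:
  start at C
  read 'c': C → B
  read 'b': B → H
  read 'b': H → E
  read 'b': E → C
  read 'c': C → B
  read 'a': B → H
  read 'b': H → E
  read 'c': E → F
  read 'b': F → G
  read 'a': G → A
  read 'b': A → A
  read 'a': A → A
  read 'a': A → A
  read 'b': A → A
  read 'a': A → A
  read 'a': A → A
  read 'c': A → A
  read 'c': A → A
  end A, rejected
w5:
  start at C
  read 'a': C → B
  read 'b': B → H
  read 'b': H → E
  read 'b': E → C
  read 'b': C → B
  read 'c': B → E
  read 'c': E → F
  read 'b': F → G
  read 'c': G → A
  read 'b': A → A
  read 'a': A → A
  read 'a': A → A
  read 'c': A → A
  read 'b': A → A
  end A, rejected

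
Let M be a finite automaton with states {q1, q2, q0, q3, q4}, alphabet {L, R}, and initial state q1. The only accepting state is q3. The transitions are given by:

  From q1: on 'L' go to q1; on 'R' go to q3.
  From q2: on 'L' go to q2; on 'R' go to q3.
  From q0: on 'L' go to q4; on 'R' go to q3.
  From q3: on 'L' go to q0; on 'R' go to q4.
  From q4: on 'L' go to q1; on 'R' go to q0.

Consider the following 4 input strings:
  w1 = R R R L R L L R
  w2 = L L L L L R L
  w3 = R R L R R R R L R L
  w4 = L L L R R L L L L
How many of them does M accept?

1

w1: q1 → q3 → q4 → q0 → q4 → q0 → q4 → q1 → q3  → end q3, accepted
w2: q1 → q1 → q1 → q1 → q1 → q1 → q3 → q0  → end q0, rejected
w3: q1 → q3 → q4 → q1 → q3 → q4 → q0 → q3 → q0 → q3 → q0  → end q0, rejected
w4: q1 → q1 → q1 → q1 → q3 → q4 → q1 → q1 → q1 → q1  → end q1, rejected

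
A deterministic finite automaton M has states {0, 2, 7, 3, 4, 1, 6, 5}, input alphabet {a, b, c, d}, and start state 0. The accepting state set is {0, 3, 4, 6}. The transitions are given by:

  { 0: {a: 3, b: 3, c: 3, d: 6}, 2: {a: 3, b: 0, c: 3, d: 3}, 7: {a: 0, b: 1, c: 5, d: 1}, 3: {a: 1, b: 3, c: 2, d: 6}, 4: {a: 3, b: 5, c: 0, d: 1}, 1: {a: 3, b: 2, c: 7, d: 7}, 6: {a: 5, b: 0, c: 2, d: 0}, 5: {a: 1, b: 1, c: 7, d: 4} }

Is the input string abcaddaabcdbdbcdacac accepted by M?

Yes

0 → 3 → 3 → 2 → 3 → 6 → 0 → 3 → 1 → 2 → 3 → 6 → 0 → 6 → 0 → 3 → 6 → 5 → 7 → 0 → 3
End state 3 is accepting.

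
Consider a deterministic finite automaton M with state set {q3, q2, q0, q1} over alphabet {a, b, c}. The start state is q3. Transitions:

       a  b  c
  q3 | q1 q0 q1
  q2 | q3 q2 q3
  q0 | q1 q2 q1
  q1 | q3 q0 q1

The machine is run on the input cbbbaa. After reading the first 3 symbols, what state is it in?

q2

Trace: q3 -c-> q1 -b-> q0 -b-> q2
After 3 symbols: q2.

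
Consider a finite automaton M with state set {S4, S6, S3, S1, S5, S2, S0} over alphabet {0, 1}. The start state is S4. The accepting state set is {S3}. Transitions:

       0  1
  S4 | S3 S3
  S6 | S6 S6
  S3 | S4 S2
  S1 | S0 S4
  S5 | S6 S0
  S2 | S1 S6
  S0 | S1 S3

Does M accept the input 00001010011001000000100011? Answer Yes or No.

start at S4
read '0': S4 → S3
read '0': S3 → S4
read '0': S4 → S3
read '0': S3 → S4
read '1': S4 → S3
read '0': S3 → S4
read '1': S4 → S3
read '0': S3 → S4
read '0': S4 → S3
read '1': S3 → S2
read '1': S2 → S6
read '0': S6 → S6
read '0': S6 → S6
read '1': S6 → S6
read '0': S6 → S6
read '0': S6 → S6
read '0': S6 → S6
read '0': S6 → S6
read '0': S6 → S6
read '0': S6 → S6
read '1': S6 → S6
read '0': S6 → S6
read '0': S6 → S6
read '0': S6 → S6
read '1': S6 → S6
read '1': S6 → S6
End state S6 is not accepting.

No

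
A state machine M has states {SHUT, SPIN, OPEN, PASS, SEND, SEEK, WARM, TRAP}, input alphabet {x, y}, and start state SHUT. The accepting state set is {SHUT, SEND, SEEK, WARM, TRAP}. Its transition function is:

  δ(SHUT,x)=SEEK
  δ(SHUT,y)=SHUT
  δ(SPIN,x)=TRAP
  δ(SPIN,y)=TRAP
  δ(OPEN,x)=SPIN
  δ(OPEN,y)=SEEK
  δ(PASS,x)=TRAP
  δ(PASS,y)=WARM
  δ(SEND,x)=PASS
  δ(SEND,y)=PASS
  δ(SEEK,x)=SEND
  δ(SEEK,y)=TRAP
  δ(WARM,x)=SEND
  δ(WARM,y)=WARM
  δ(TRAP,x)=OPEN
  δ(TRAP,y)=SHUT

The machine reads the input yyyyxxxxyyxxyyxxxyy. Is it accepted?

SHUT → SHUT → SHUT → SHUT → SHUT → SEEK → SEND → PASS → TRAP → SHUT → SHUT → SEEK → SEND → PASS → WARM → SEND → PASS → TRAP → SHUT → SHUT
End state SHUT is accepting.

Yes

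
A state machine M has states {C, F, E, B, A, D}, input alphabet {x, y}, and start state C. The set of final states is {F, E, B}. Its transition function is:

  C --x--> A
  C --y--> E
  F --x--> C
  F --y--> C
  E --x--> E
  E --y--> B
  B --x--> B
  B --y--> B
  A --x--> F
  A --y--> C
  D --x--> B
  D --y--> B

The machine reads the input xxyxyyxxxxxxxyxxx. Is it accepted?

Trace: C -x-> A -x-> F -y-> C -x-> A -y-> C -y-> E -x-> E -x-> E -x-> E -x-> E -x-> E -x-> E -x-> E -y-> B -x-> B -x-> B -x-> B
End state B is accepting.

Yes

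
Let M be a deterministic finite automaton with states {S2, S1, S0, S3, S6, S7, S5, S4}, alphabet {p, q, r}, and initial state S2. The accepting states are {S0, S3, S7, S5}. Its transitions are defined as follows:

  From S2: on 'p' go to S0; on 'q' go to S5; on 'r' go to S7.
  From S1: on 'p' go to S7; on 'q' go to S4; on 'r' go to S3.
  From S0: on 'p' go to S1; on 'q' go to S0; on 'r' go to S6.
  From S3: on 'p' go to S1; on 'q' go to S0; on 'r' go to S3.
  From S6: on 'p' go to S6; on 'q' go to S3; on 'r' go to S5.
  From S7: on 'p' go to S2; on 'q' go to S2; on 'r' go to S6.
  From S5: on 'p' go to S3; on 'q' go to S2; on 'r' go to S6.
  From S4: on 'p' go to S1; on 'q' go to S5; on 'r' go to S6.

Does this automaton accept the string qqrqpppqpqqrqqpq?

S2 → S5 → S2 → S7 → S2 → S0 → S1 → S7 → S2 → S0 → S0 → S0 → S6 → S3 → S0 → S1 → S4
End state S4 is not accepting.

No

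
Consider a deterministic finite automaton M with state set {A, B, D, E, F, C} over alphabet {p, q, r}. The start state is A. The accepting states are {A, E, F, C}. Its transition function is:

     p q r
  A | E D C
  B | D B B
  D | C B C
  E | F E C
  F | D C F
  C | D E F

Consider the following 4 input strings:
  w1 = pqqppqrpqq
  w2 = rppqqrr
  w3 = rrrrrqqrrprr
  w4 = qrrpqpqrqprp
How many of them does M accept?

w1: Trace: A -p-> E -q-> E -q-> E -p-> F -p-> D -q-> B -r-> B -p-> D -q-> B -q-> B  → end B, rejected
w2: Trace: A -r-> C -p-> D -p-> C -q-> E -q-> E -r-> C -r-> F  → end F, accepted
w3: Trace: A -r-> C -r-> F -r-> F -r-> F -r-> F -q-> C -q-> E -r-> C -r-> F -p-> D -r-> C -r-> F  → end F, accepted
w4: Trace: A -q-> D -r-> C -r-> F -p-> D -q-> B -p-> D -q-> B -r-> B -q-> B -p-> D -r-> C -p-> D  → end D, rejected

2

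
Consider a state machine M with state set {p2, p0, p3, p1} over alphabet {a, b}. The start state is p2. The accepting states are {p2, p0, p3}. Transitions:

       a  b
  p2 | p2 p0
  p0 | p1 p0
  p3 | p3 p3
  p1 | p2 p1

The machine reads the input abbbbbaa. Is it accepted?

start at p2
read 'a': p2 → p2
read 'b': p2 → p0
read 'b': p0 → p0
read 'b': p0 → p0
read 'b': p0 → p0
read 'b': p0 → p0
read 'a': p0 → p1
read 'a': p1 → p2
End state p2 is accepting.

Yes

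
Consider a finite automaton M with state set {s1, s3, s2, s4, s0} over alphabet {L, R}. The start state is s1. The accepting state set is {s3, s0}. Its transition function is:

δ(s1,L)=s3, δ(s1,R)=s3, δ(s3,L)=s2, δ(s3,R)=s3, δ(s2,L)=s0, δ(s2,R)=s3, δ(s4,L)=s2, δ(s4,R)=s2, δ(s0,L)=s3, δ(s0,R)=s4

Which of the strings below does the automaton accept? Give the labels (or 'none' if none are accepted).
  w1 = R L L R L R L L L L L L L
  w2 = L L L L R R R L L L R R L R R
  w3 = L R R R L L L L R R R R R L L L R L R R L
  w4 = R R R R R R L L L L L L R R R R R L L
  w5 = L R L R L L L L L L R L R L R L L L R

w2, w4, w5

w1: s1 → s3 → s2 → s0 → s4 → s2 → s3 → s2 → s0 → s3 → s2 → s0 → s3 → s2  → end s2, rejected
w2: s1 → s3 → s2 → s0 → s3 → s3 → s3 → s3 → s2 → s0 → s3 → s3 → s3 → s2 → s3 → s3  → end s3, accepted
w3: s1 → s3 → s3 → s3 → s3 → s2 → s0 → s3 → s2 → s3 → s3 → s3 → s3 → s3 → s2 → s0 → s3 → s3 → s2 → s3 → s3 → s2  → end s2, rejected
w4: s1 → s3 → s3 → s3 → s3 → s3 → s3 → s2 → s0 → s3 → s2 → s0 → s3 → s3 → s3 → s3 → s3 → s3 → s2 → s0  → end s0, accepted
w5: s1 → s3 → s3 → s2 → s3 → s2 → s0 → s3 → s2 → s0 → s3 → s3 → s2 → s3 → s2 → s3 → s2 → s0 → s3 → s3  → end s3, accepted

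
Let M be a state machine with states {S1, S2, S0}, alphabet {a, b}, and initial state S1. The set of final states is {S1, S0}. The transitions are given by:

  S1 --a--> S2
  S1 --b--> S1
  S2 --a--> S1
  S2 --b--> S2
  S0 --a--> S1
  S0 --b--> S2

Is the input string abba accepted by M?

S1 → S2 → S2 → S2 → S1
End state S1 is accepting.

Yes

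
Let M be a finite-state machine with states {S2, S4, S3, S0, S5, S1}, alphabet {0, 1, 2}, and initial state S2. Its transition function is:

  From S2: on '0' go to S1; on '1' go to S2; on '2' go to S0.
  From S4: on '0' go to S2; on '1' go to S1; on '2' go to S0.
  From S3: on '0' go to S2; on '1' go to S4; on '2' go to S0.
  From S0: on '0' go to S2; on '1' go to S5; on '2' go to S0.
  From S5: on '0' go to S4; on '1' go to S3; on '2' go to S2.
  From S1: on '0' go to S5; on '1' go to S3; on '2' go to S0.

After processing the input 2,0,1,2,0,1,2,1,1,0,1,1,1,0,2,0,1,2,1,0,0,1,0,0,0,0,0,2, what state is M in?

S0

Trace: S2 -2-> S0 -0-> S2 -1-> S2 -2-> S0 -0-> S2 -1-> S2 -2-> S0 -1-> S5 -1-> S3 -0-> S2 -1-> S2 -1-> S2 -1-> S2 -0-> S1 -2-> S0 -0-> S2 -1-> S2 -2-> S0 -1-> S5 -0-> S4 -0-> S2 -1-> S2 -0-> S1 -0-> S5 -0-> S4 -0-> S2 -0-> S1 -2-> S0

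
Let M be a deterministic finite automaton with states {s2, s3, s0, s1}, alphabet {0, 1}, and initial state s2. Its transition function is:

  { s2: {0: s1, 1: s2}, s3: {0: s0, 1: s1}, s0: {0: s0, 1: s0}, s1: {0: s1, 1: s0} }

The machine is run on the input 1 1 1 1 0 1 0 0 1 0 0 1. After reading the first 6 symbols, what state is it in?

Trace: s2 -1-> s2 -1-> s2 -1-> s2 -1-> s2 -0-> s1 -1-> s0
After 6 symbols: s0.

s0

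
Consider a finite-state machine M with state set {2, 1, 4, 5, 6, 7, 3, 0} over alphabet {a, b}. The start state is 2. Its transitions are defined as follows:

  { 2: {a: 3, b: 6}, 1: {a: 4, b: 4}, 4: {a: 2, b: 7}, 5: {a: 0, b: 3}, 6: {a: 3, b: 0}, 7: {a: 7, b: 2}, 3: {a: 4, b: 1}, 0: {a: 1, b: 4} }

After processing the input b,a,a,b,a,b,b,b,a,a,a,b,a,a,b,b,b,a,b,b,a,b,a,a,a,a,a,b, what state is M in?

Trace: 2 -b-> 6 -a-> 3 -a-> 4 -b-> 7 -a-> 7 -b-> 2 -b-> 6 -b-> 0 -a-> 1 -a-> 4 -a-> 2 -b-> 6 -a-> 3 -a-> 4 -b-> 7 -b-> 2 -b-> 6 -a-> 3 -b-> 1 -b-> 4 -a-> 2 -b-> 6 -a-> 3 -a-> 4 -a-> 2 -a-> 3 -a-> 4 -b-> 7

7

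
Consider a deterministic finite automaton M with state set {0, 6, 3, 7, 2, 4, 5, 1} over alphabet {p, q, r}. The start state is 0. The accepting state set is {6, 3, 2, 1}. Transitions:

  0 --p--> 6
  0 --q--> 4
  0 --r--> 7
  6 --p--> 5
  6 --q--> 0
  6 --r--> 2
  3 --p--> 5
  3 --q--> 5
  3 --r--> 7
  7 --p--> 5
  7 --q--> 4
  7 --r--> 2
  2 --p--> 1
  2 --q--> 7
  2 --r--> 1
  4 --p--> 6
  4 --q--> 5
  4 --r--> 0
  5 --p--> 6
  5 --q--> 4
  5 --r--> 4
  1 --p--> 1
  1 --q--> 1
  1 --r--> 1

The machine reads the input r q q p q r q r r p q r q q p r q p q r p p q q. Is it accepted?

No

start at 0
read 'r': 0 → 7
read 'q': 7 → 4
read 'q': 4 → 5
read 'p': 5 → 6
read 'q': 6 → 0
read 'r': 0 → 7
read 'q': 7 → 4
read 'r': 4 → 0
read 'r': 0 → 7
read 'p': 7 → 5
read 'q': 5 → 4
read 'r': 4 → 0
read 'q': 0 → 4
read 'q': 4 → 5
read 'p': 5 → 6
read 'r': 6 → 2
read 'q': 2 → 7
read 'p': 7 → 5
read 'q': 5 → 4
read 'r': 4 → 0
read 'p': 0 → 6
read 'p': 6 → 5
read 'q': 5 → 4
read 'q': 4 → 5
End state 5 is not accepting.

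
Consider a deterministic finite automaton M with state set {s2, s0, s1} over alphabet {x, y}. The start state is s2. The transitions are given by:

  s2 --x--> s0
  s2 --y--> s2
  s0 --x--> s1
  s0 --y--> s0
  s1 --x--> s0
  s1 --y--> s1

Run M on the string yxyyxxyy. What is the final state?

s0

s2 → s2 → s0 → s0 → s0 → s1 → s0 → s0 → s0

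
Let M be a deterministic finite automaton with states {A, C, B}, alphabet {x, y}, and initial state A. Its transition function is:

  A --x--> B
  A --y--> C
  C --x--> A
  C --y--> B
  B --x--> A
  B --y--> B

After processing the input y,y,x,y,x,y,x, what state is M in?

A

Trace: A -y-> C -y-> B -x-> A -y-> C -x-> A -y-> C -x-> A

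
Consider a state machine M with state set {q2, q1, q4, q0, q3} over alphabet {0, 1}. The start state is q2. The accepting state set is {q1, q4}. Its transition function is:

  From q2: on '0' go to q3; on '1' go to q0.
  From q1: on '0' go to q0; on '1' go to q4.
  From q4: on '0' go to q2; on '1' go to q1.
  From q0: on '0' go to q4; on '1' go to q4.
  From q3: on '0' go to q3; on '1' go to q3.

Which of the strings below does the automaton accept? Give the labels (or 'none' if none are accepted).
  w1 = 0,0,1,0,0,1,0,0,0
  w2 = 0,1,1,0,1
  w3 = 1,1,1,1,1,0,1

w3

w1:
  start at q2
  read '0': q2 → q3
  read '0': q3 → q3
  read '1': q3 → q3
  read '0': q3 → q3
  read '0': q3 → q3
  read '1': q3 → q3
  read '0': q3 → q3
  read '0': q3 → q3
  read '0': q3 → q3
  end q3, rejected
w2:
  start at q2
  read '0': q2 → q3
  read '1': q3 → q3
  read '1': q3 → q3
  read '0': q3 → q3
  read '1': q3 → q3
  end q3, rejected
w3:
  start at q2
  read '1': q2 → q0
  read '1': q0 → q4
  read '1': q4 → q1
  read '1': q1 → q4
  read '1': q4 → q1
  read '0': q1 → q0
  read '1': q0 → q4
  end q4, accepted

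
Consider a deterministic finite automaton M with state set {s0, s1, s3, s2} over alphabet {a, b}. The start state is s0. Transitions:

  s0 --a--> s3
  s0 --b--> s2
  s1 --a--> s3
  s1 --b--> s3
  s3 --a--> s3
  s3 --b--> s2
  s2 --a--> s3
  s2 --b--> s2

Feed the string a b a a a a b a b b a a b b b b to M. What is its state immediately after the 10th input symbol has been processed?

s2

start at s0
read 'a': s0 → s3
read 'b': s3 → s2
read 'a': s2 → s3
read 'a': s3 → s3
read 'a': s3 → s3
read 'a': s3 → s3
read 'b': s3 → s2
read 'a': s2 → s3
read 'b': s3 → s2
read 'b': s2 → s2
After 10 symbols: s2.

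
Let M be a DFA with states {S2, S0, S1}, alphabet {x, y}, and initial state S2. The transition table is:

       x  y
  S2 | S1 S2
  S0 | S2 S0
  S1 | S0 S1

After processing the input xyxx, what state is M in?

S2 → S1 → S1 → S0 → S2

S2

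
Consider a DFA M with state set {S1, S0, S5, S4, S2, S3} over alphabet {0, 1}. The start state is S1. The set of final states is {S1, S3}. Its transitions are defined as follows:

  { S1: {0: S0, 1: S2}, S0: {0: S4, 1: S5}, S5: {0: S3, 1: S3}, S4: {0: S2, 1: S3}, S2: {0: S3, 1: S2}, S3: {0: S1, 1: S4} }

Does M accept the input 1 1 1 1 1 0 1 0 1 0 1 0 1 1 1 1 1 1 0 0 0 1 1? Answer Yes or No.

start at S1
read '1': S1 → S2
read '1': S2 → S2
read '1': S2 → S2
read '1': S2 → S2
read '1': S2 → S2
read '0': S2 → S3
read '1': S3 → S4
read '0': S4 → S2
read '1': S2 → S2
read '0': S2 → S3
read '1': S3 → S4
read '0': S4 → S2
read '1': S2 → S2
read '1': S2 → S2
read '1': S2 → S2
read '1': S2 → S2
read '1': S2 → S2
read '1': S2 → S2
read '0': S2 → S3
read '0': S3 → S1
read '0': S1 → S0
read '1': S0 → S5
read '1': S5 → S3
End state S3 is accepting.

Yes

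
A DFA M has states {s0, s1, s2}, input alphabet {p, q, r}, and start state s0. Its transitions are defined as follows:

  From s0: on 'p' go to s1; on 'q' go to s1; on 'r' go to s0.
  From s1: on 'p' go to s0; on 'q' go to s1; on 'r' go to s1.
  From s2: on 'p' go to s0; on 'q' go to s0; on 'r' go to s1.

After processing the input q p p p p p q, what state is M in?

Trace: s0 -q-> s1 -p-> s0 -p-> s1 -p-> s0 -p-> s1 -p-> s0 -q-> s1

s1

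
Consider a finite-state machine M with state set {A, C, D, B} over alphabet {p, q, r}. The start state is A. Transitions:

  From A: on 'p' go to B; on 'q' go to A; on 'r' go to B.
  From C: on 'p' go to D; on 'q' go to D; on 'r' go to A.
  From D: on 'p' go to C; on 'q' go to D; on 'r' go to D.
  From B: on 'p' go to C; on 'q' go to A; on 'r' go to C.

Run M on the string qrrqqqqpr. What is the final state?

A

start at A
read 'q': A → A
read 'r': A → B
read 'r': B → C
read 'q': C → D
read 'q': D → D
read 'q': D → D
read 'q': D → D
read 'p': D → C
read 'r': C → A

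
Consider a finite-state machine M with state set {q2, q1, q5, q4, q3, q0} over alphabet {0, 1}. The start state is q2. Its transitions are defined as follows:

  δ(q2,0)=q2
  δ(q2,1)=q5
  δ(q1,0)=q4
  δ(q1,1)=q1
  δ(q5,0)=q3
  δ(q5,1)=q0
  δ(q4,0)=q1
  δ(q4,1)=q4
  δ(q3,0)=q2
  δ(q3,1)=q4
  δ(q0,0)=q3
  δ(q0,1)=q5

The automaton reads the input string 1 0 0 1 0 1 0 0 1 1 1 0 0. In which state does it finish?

Trace: q2 -1-> q5 -0-> q3 -0-> q2 -1-> q5 -0-> q3 -1-> q4 -0-> q1 -0-> q4 -1-> q4 -1-> q4 -1-> q4 -0-> q1 -0-> q4

q4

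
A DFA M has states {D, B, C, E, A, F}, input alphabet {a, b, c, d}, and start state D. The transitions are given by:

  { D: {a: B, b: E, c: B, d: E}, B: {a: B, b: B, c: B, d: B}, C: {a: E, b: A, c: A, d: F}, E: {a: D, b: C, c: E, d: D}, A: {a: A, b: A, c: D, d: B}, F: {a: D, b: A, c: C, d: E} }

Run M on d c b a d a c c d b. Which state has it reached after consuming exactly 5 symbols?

start at D
read 'd': D → E
read 'c': E → E
read 'b': E → C
read 'a': C → E
read 'd': E → D
After 5 symbols: D.

D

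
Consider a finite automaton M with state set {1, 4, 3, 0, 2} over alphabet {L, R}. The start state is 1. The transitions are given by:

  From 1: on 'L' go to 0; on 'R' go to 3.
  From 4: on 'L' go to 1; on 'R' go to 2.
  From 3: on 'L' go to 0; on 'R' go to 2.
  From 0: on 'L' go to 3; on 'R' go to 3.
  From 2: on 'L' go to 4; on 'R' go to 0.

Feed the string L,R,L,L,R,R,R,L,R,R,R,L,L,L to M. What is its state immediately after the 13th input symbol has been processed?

start at 1
read 'L': 1 → 0
read 'R': 0 → 3
read 'L': 3 → 0
read 'L': 0 → 3
read 'R': 3 → 2
read 'R': 2 → 0
read 'R': 0 → 3
read 'L': 3 → 0
read 'R': 0 → 3
read 'R': 3 → 2
read 'R': 2 → 0
read 'L': 0 → 3
read 'L': 3 → 0
After 13 symbols: 0.

0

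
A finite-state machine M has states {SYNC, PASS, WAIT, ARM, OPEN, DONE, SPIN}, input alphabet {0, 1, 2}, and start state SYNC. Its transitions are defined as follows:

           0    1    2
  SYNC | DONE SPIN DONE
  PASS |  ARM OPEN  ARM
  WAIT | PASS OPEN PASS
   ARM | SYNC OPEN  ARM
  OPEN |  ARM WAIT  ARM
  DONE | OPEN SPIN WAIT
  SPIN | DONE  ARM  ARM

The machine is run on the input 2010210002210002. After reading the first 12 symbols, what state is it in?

OPEN

Trace: SYNC -2-> DONE -0-> OPEN -1-> WAIT -0-> PASS -2-> ARM -1-> OPEN -0-> ARM -0-> SYNC -0-> DONE -2-> WAIT -2-> PASS -1-> OPEN
After 12 symbols: OPEN.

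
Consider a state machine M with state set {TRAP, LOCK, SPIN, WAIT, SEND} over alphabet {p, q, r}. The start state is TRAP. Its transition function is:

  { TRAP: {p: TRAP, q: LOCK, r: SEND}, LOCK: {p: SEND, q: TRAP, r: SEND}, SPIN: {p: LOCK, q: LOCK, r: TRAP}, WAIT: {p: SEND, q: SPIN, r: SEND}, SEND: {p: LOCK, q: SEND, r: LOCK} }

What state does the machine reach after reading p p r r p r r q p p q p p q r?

start at TRAP
read 'p': TRAP → TRAP
read 'p': TRAP → TRAP
read 'r': TRAP → SEND
read 'r': SEND → LOCK
read 'p': LOCK → SEND
read 'r': SEND → LOCK
read 'r': LOCK → SEND
read 'q': SEND → SEND
read 'p': SEND → LOCK
read 'p': LOCK → SEND
read 'q': SEND → SEND
read 'p': SEND → LOCK
read 'p': LOCK → SEND
read 'q': SEND → SEND
read 'r': SEND → LOCK

LOCK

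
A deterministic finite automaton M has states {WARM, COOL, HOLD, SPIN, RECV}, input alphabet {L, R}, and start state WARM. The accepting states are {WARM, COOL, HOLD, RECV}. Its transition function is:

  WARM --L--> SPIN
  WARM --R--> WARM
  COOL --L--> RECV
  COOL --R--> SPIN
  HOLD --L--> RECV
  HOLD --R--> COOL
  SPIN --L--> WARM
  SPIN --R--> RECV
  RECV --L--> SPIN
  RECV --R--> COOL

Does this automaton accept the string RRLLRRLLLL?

start at WARM
read 'R': WARM → WARM
read 'R': WARM → WARM
read 'L': WARM → SPIN
read 'L': SPIN → WARM
read 'R': WARM → WARM
read 'R': WARM → WARM
read 'L': WARM → SPIN
read 'L': SPIN → WARM
read 'L': WARM → SPIN
read 'L': SPIN → WARM
End state WARM is accepting.

Yes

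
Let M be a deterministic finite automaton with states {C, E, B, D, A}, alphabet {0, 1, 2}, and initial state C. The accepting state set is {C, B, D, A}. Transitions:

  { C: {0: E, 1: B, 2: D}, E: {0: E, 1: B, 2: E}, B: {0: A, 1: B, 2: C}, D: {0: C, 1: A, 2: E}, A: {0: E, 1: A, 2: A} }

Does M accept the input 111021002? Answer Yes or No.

C → B → B → B → A → A → A → E → E → E
End state E is not accepting.

No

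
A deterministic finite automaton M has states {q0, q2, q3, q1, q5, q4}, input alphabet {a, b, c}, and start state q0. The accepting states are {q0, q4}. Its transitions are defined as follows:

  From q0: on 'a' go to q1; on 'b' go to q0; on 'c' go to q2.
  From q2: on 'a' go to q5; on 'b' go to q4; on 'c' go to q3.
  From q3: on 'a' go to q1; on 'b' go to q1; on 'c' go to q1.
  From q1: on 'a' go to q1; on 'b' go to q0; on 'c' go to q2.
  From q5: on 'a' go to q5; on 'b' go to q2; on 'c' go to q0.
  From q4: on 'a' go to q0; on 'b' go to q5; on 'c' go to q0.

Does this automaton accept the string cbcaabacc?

No

Trace: q0 -c-> q2 -b-> q4 -c-> q0 -a-> q1 -a-> q1 -b-> q0 -a-> q1 -c-> q2 -c-> q3
End state q3 is not accepting.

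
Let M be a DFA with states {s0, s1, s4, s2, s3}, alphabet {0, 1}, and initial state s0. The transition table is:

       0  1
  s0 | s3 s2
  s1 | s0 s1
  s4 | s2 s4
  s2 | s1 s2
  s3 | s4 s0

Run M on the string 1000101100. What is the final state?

s0

s0 → s2 → s1 → s0 → s3 → s0 → s3 → s0 → s2 → s1 → s0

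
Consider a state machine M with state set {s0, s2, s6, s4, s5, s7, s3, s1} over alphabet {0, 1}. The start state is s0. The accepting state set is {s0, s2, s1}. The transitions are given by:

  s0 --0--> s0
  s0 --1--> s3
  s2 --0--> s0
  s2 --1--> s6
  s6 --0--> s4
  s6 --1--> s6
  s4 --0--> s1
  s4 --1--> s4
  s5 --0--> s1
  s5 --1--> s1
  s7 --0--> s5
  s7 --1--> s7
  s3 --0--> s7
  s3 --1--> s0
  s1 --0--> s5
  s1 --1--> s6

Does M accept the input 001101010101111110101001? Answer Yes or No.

No

start at s0
read '0': s0 → s0
read '0': s0 → s0
read '1': s0 → s3
read '1': s3 → s0
read '0': s0 → s0
read '1': s0 → s3
read '0': s3 → s7
read '1': s7 → s7
read '0': s7 → s5
read '1': s5 → s1
read '0': s1 → s5
read '1': s5 → s1
read '1': s1 → s6
read '1': s6 → s6
read '1': s6 → s6
read '1': s6 → s6
read '1': s6 → s6
read '0': s6 → s4
read '1': s4 → s4
read '0': s4 → s1
read '1': s1 → s6
read '0': s6 → s4
read '0': s4 → s1
read '1': s1 → s6
End state s6 is not accepting.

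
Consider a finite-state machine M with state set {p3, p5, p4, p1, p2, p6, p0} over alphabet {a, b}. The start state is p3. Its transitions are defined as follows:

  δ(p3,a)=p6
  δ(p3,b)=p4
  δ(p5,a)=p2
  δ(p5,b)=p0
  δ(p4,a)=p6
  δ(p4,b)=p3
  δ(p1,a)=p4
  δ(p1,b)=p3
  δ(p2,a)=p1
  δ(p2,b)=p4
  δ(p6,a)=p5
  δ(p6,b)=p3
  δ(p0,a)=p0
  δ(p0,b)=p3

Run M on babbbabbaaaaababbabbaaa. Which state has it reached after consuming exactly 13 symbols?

p3 → p4 → p6 → p3 → p4 → p3 → p6 → p3 → p4 → p6 → p5 → p2 → p1 → p4
After 13 symbols: p4.

p4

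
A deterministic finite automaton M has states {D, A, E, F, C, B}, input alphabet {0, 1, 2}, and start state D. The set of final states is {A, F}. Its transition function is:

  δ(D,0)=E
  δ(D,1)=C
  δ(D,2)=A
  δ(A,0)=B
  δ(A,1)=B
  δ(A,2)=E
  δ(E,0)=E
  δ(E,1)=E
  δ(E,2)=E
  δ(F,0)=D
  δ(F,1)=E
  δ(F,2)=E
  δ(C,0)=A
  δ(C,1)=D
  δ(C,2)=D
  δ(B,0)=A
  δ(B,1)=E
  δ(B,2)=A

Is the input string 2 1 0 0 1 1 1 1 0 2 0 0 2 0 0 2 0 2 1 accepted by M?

No

Trace: D -2-> A -1-> B -0-> A -0-> B -1-> E -1-> E -1-> E -1-> E -0-> E -2-> E -0-> E -0-> E -2-> E -0-> E -0-> E -2-> E -0-> E -2-> E -1-> E
End state E is not accepting.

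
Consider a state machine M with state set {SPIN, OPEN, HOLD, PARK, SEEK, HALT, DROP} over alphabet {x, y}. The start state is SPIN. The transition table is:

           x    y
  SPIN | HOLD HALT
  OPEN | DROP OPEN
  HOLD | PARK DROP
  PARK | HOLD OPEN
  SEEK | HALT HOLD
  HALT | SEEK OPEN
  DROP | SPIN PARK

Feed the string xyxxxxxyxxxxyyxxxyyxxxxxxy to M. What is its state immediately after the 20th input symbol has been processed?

HOLD

start at SPIN
read 'x': SPIN → HOLD
read 'y': HOLD → DROP
read 'x': DROP → SPIN
read 'x': SPIN → HOLD
read 'x': HOLD → PARK
read 'x': PARK → HOLD
read 'x': HOLD → PARK
read 'y': PARK → OPEN
read 'x': OPEN → DROP
read 'x': DROP → SPIN
read 'x': SPIN → HOLD
read 'x': HOLD → PARK
read 'y': PARK → OPEN
read 'y': OPEN → OPEN
read 'x': OPEN → DROP
read 'x': DROP → SPIN
read 'x': SPIN → HOLD
read 'y': HOLD → DROP
read 'y': DROP → PARK
read 'x': PARK → HOLD
After 20 symbols: HOLD.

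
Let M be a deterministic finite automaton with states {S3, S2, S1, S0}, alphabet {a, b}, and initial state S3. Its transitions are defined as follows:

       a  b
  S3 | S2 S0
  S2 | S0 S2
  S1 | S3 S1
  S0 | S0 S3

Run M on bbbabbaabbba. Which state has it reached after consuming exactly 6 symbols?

S0

Trace: S3 -b-> S0 -b-> S3 -b-> S0 -a-> S0 -b-> S3 -b-> S0
After 6 symbols: S0.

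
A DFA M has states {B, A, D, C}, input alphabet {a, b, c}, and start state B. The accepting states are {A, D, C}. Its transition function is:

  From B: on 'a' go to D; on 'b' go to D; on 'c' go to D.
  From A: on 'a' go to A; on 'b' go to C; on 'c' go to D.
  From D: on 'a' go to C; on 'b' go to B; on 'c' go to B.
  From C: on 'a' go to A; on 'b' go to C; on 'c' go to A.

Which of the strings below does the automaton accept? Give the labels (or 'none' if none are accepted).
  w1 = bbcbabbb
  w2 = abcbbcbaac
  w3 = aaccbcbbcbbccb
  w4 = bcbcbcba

w2, w3, w4

w1: B → D → B → D → B → D → B → D → B  → end B, rejected
w2: B → D → B → D → B → D → B → D → C → A → D  → end D, accepted
w3: B → D → C → A → D → B → D → B → D → B → D → B → D → B → D  → end D, accepted
w4: B → D → B → D → B → D → B → D → C  → end C, accepted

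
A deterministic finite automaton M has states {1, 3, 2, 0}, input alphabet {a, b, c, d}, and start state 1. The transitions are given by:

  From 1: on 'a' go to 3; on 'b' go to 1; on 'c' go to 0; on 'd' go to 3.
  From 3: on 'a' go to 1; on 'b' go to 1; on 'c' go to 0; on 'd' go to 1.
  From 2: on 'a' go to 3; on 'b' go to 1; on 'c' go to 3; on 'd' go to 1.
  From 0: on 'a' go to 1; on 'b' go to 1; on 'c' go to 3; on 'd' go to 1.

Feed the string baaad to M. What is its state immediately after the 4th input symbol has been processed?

3

Trace: 1 -b-> 1 -a-> 3 -a-> 1 -a-> 3
After 4 symbols: 3.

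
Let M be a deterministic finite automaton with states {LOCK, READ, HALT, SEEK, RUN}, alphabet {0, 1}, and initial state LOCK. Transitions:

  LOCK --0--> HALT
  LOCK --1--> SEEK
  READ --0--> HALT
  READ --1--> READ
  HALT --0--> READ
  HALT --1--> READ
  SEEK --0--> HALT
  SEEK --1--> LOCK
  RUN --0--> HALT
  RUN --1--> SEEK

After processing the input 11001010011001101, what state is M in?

start at LOCK
read '1': LOCK → SEEK
read '1': SEEK → LOCK
read '0': LOCK → HALT
read '0': HALT → READ
read '1': READ → READ
read '0': READ → HALT
read '1': HALT → READ
read '0': READ → HALT
read '0': HALT → READ
read '1': READ → READ
read '1': READ → READ
read '0': READ → HALT
read '0': HALT → READ
read '1': READ → READ
read '1': READ → READ
read '0': READ → HALT
read '1': HALT → READ

READ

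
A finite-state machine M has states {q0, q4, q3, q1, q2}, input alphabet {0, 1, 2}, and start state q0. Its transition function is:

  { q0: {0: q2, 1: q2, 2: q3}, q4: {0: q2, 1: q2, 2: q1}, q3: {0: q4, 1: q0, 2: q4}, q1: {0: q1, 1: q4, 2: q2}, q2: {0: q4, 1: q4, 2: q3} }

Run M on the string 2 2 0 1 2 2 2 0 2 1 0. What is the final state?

q2

q0 → q3 → q4 → q2 → q4 → q1 → q2 → q3 → q4 → q1 → q4 → q2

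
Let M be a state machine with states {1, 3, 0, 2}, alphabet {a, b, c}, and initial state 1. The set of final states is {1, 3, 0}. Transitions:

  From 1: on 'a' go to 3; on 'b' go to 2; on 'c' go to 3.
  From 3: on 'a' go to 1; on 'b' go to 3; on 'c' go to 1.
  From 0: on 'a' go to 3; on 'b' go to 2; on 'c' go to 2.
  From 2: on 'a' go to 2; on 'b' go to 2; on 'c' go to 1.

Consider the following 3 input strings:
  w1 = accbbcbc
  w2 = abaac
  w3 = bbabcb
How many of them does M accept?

w1: 1 → 3 → 1 → 3 → 3 → 3 → 1 → 2 → 1  → end 1, accepted
w2: 1 → 3 → 3 → 1 → 3 → 1  → end 1, accepted
w3: 1 → 2 → 2 → 2 → 2 → 1 → 2  → end 2, rejected

2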